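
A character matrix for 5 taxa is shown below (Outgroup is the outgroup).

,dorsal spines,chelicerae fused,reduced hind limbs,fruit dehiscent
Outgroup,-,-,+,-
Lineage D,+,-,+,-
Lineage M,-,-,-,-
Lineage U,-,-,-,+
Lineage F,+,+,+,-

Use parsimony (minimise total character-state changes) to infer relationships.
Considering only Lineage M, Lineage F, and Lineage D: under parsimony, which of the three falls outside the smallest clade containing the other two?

Lineage M

Character polarity is set by the outgroup: the derived state is whichever differs from the outgroup's state, so for reduced hind limbs the derived state is '-', and for the remaining characters it is '+'.
dorsal spines: derived state '+' in Lineage D and Lineage F only — synapomorphy for {Lineage D, Lineage F}.
chelicerae fused: derived state '+' in Lineage F only — an autapomorphy, so it tells us nothing about relationships among taxa.
reduced hind limbs (derived state '-') is shared by Lineage M and Lineage U — a synapomorphy uniting that clade.
fruit dehiscent (derived state '+') is unique to Lineage U (autapomorphy; uninformative for grouping).
Most parsimonious ingroup topology: ((Lineage D,Lineage F),(Lineage M,Lineage U)).
Lineage F and Lineage D share a more recent common ancestor with each other than either does with Lineage M, so Lineage M is the least closely related of the three.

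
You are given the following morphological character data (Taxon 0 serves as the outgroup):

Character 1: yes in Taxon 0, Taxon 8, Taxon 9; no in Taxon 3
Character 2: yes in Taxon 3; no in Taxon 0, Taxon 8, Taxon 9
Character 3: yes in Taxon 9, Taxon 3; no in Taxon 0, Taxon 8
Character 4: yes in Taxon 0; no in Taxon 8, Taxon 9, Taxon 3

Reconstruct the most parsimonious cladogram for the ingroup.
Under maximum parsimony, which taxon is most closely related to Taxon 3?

Character polarity is set by the outgroup: the derived state is whichever differs from the outgroup's state, so for Character 1, Character 4 the derived state is 'no', and for the remaining characters it is 'yes'.
Character 1 (derived state 'no') is unique to Taxon 3 (autapomorphy; uninformative for grouping).
Character 2 (derived state 'yes') is unique to Taxon 3 (autapomorphy; uninformative for grouping).
Only Taxon 3 and Taxon 9 show the derived state 'yes' for Character 3, supporting them as a clade.
Character 4 (derived state 'no') is shared by all ingroup taxa — unites the whole ingroup.
Most parsimonious ingroup topology: (Taxon 8,(Taxon 9,Taxon 3)).
Taxon 3 and Taxon 9 form a cherry on this tree, so they are sister taxa.

Taxon 9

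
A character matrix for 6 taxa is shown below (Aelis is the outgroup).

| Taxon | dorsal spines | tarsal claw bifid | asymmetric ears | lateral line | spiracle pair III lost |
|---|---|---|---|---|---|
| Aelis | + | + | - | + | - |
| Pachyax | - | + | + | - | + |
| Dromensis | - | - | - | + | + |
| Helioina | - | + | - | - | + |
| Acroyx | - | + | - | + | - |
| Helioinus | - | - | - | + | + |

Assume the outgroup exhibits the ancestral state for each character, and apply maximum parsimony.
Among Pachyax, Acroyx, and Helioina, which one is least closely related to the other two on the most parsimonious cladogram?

Acroyx

Character polarity is set by the outgroup: the derived state is whichever differs from the outgroup's state, so for dorsal spines, tarsal claw bifid, lateral line the derived state is '-', and for the remaining characters it is '+'.
dorsal spines (derived state '-') is shared by all ingroup taxa — unites the whole ingroup.
tarsal claw bifid (derived state '-') is shared by Dromensis and Helioinus — a synapomorphy uniting that clade.
asymmetric ears (derived state '+') is unique to Pachyax (autapomorphy; uninformative for grouping).
lateral line: derived state '-' in Helioina and Pachyax only — synapomorphy for {Helioina, Pachyax}.
spiracle pair III lost: derived state '+' in Dromensis, Helioina, Helioinus, and Pachyax only — synapomorphy for {Dromensis, Helioina, Helioinus, Pachyax}.
Most parsimonious ingroup topology: (((Pachyax,Helioina),(Dromensis,Helioinus)),Acroyx).
Helioina and Pachyax share a more recent common ancestor with each other than either does with Acroyx, so Acroyx is the least closely related of the three.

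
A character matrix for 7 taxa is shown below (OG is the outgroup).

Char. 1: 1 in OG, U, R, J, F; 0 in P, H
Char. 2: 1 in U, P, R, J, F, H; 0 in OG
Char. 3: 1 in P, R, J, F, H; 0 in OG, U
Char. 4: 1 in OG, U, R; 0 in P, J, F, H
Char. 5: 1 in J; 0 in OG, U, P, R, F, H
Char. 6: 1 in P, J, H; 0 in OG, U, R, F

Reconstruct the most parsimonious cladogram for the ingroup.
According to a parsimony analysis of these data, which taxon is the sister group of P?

Character polarity is set by the outgroup: the derived state is whichever differs from the outgroup's state, so for Char. 1, Char. 4 the derived state is '0', and for the remaining characters it is '1'.
Only H and P show the derived state '0' for Char. 1, supporting them as a clade.
All ingroup taxa share the derived state '1' for Char. 2; it defines the ingroup but does not resolve relationships within it.
Char. 3 (derived state '1') is shared by F, H, J, P, and R — a synapomorphy uniting that clade.
Char. 4: derived state '0' in F, H, J, and P only — synapomorphy for {F, H, J, P}.
Char. 5: derived state '1' in J only — an autapomorphy, so it tells us nothing about relationships among taxa.
Char. 6: derived state '1' in H, J, and P only — synapomorphy for {H, J, P}.
Most parsimonious ingroup topology: (U,((((P,H),J),F),R)).
P and H form a cherry on this tree, so they are sister taxa.

H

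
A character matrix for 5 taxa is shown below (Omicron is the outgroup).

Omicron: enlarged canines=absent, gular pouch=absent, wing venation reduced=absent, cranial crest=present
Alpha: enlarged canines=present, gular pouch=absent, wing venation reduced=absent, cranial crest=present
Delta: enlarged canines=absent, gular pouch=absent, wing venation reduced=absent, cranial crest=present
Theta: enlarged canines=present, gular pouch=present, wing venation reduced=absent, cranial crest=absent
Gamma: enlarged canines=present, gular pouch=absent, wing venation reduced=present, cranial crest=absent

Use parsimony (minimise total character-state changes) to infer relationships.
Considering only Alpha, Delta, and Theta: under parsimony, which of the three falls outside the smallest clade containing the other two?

Character polarity is set by the outgroup: the derived state is whichever differs from the outgroup's state, so for cranial crest the derived state is 'absent', and for the remaining characters it is 'present'.
enlarged canines (derived state 'present') is shared by Alpha, Gamma, and Theta — a synapomorphy uniting that clade.
gular pouch (derived state 'present') is unique to Theta (autapomorphy; uninformative for grouping).
wing venation reduced (derived state 'present') is unique to Gamma (autapomorphy; uninformative for grouping).
Only Gamma and Theta show the derived state 'absent' for cranial crest, supporting them as a clade.
Most parsimonious ingroup topology: ((Alpha,(Theta,Gamma)),Delta).
Theta and Alpha share a more recent common ancestor with each other than either does with Delta, so Delta is the least closely related of the three.

Delta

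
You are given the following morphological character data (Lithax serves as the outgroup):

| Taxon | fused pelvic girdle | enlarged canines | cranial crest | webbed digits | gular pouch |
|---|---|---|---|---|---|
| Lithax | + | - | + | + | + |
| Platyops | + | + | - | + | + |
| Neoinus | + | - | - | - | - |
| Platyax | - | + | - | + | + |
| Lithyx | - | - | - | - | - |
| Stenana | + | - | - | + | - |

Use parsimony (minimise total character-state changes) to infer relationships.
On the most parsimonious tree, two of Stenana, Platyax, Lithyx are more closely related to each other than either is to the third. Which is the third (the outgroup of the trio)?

Platyax

Character polarity is set by the outgroup: the derived state is whichever differs from the outgroup's state, so for fused pelvic girdle, cranial crest, webbed digits, gular pouch the derived state is '-', and for the remaining characters it is '+'.
fused pelvic girdle groups Lithyx and Platyax, which is incompatible with the clades supported by the remaining characters; treating it as convergent (homoplasy) costs fewer steps than any alternative tree.
Only Platyax and Platyops show the derived state '+' for enlarged canines, supporting them as a clade.
cranial crest (derived state '-') is shared by all ingroup taxa — unites the whole ingroup.
webbed digits: derived state '-' in Lithyx and Neoinus only — synapomorphy for {Lithyx, Neoinus}.
gular pouch: derived state '-' in Lithyx, Neoinus, and Stenana only — synapomorphy for {Lithyx, Neoinus, Stenana}.
Most parsimonious ingroup topology: ((Platyops,Platyax),((Neoinus,Lithyx),Stenana)).
Lithyx and Stenana share a more recent common ancestor with each other than either does with Platyax, so Platyax is the least closely related of the three.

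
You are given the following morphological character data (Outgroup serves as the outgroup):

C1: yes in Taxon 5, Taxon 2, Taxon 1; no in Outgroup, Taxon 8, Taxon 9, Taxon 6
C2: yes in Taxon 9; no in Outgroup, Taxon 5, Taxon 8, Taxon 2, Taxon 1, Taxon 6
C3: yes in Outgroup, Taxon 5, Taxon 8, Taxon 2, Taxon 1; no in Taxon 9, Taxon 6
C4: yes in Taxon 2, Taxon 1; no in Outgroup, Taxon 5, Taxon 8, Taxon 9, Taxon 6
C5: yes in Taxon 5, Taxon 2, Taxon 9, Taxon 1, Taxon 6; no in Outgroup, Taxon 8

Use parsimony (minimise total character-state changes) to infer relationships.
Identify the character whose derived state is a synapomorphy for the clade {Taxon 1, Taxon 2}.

Character polarity is set by the outgroup: the derived state is whichever differs from the outgroup's state, so for C3 the derived state is 'no', and for the remaining characters it is 'yes'.
C1 (derived state 'yes') is shared by Taxon 1, Taxon 2, and Taxon 5 — a synapomorphy uniting that clade.
C2 (derived state 'yes') is unique to Taxon 9 (autapomorphy; uninformative for grouping).
Only Taxon 6 and Taxon 9 show the derived state 'no' for C3, supporting them as a clade.
C4: derived state 'yes' in Taxon 1 and Taxon 2 only — synapomorphy for {Taxon 1, Taxon 2}.
C5: derived state 'yes' in Taxon 1, Taxon 2, Taxon 5, Taxon 6, and Taxon 9 only — synapomorphy for {Taxon 1, Taxon 2, Taxon 5, Taxon 6, Taxon 9}.
Most parsimonious ingroup topology: (((Taxon 5,(Taxon 2,Taxon 1)),(Taxon 9,Taxon 6)),Taxon 8).
The clade {Taxon 1, Taxon 2} is supported by C4: its derived state 'yes' occurs in exactly those taxa and in no other taxon (including the outgroup).

C4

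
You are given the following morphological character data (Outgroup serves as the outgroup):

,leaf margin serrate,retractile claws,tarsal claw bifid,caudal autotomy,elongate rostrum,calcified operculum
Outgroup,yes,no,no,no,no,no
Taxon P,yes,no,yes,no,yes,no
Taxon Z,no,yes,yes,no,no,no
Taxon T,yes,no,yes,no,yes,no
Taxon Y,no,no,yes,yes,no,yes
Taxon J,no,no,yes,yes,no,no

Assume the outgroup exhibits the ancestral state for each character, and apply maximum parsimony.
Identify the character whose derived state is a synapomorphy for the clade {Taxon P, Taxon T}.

Character polarity is set by the outgroup: the derived state is whichever differs from the outgroup's state, so for leaf margin serrate the derived state is 'no', and for the remaining characters it is 'yes'.
Only Taxon J, Taxon Y, and Taxon Z show the derived state 'no' for leaf margin serrate, supporting them as a clade.
retractile claws: derived state 'yes' in Taxon Z only — an autapomorphy, so it tells us nothing about relationships among taxa.
tarsal claw bifid (derived state 'yes') is shared by all ingroup taxa — unites the whole ingroup.
caudal autotomy (derived state 'yes') is shared by Taxon J and Taxon Y — a synapomorphy uniting that clade.
elongate rostrum (derived state 'yes') is shared by Taxon P and Taxon T — a synapomorphy uniting that clade.
calcified operculum: derived state 'yes' in Taxon Y only — an autapomorphy, so it tells us nothing about relationships among taxa.
Most parsimonious ingroup topology: ((Taxon P,Taxon T),(Taxon Z,(Taxon Y,Taxon J))).
The clade {Taxon P, Taxon T} is supported by elongate rostrum: its derived state 'yes' occurs in exactly those taxa and in no other taxon (including the outgroup).

elongate rostrum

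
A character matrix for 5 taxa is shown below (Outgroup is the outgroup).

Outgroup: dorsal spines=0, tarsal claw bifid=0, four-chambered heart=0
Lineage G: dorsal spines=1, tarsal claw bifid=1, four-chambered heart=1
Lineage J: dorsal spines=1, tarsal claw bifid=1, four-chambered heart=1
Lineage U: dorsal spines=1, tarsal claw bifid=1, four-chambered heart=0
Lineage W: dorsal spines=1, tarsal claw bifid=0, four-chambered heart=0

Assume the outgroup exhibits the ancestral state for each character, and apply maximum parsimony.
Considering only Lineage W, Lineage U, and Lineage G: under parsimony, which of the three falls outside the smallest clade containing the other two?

Lineage W

The outgroup has state '0' for every character, so '1' is the derived state throughout.
All ingroup taxa share the derived state '1' for dorsal spines; it defines the ingroup but does not resolve relationships within it.
Only Lineage G, Lineage J, and Lineage U show the derived state '1' for tarsal claw bifid, supporting them as a clade.
four-chambered heart (derived state '1') is shared by Lineage G and Lineage J — a synapomorphy uniting that clade.
Most parsimonious ingroup topology: (((Lineage J,Lineage G),Lineage U),Lineage W).
Lineage G and Lineage U share a more recent common ancestor with each other than either does with Lineage W, so Lineage W is the least closely related of the three.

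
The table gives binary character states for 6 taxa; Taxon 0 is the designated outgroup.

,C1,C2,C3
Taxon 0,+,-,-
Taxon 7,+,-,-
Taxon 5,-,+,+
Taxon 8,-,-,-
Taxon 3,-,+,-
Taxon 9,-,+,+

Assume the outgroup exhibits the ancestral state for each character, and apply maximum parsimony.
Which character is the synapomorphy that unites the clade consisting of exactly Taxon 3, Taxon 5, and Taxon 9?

C2

Character polarity is set by the outgroup: the derived state is whichever differs from the outgroup's state, so for C1 the derived state is '-', and for the remaining characters it is '+'.
Only Taxon 3, Taxon 5, Taxon 8, and Taxon 9 show the derived state '-' for C1, supporting them as a clade.
Only Taxon 3, Taxon 5, and Taxon 9 show the derived state '+' for C2, supporting them as a clade.
C3 (derived state '+') is shared by Taxon 5 and Taxon 9 — a synapomorphy uniting that clade.
Most parsimonious ingroup topology: (Taxon 7,(((Taxon 5,Taxon 9),Taxon 3),Taxon 8)).
The clade {Taxon 3, Taxon 5, Taxon 9} is supported by C2: its derived state '+' occurs in exactly those taxa and in no other taxon (including the outgroup).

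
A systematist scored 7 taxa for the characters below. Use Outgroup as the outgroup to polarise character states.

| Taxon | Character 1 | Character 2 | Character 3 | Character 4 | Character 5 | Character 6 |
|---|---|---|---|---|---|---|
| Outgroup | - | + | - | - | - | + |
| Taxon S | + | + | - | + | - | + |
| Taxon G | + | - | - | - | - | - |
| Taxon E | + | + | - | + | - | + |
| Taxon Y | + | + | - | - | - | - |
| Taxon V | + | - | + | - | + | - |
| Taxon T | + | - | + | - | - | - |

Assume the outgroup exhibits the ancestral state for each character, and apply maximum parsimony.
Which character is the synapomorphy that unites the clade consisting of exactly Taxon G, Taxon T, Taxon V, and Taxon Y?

Character 6

Character polarity is set by the outgroup: the derived state is whichever differs from the outgroup's state, so for Character 2, Character 6 the derived state is '-', and for the remaining characters it is '+'.
All ingroup taxa share the derived state '+' for Character 1; it defines the ingroup but does not resolve relationships within it.
Only Taxon G, Taxon T, and Taxon V show the derived state '-' for Character 2, supporting them as a clade.
Only Taxon T and Taxon V show the derived state '+' for Character 3, supporting them as a clade.
Character 4: derived state '+' in Taxon E and Taxon S only — synapomorphy for {Taxon E, Taxon S}.
Character 5: derived state '+' in Taxon V only — an autapomorphy, so it tells us nothing about relationships among taxa.
Character 6: derived state '-' in Taxon G, Taxon T, Taxon V, and Taxon Y only — synapomorphy for {Taxon G, Taxon T, Taxon V, Taxon Y}.
Most parsimonious ingroup topology: ((Taxon S,Taxon E),((Taxon G,(Taxon V,Taxon T)),Taxon Y)).
The clade {Taxon G, Taxon T, Taxon V, Taxon Y} is supported by Character 6: its derived state '-' occurs in exactly those taxa and in no other taxon (including the outgroup).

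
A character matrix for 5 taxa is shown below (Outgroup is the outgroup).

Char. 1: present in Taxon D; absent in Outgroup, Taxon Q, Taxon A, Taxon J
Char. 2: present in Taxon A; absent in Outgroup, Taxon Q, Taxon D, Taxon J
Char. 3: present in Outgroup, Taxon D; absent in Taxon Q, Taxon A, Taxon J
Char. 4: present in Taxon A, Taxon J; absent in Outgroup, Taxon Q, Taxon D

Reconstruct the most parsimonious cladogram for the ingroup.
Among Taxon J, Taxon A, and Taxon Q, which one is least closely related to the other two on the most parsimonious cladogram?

Character polarity is set by the outgroup: the derived state is whichever differs from the outgroup's state, so for Char. 3 the derived state is 'absent', and for the remaining characters it is 'present'.
Char. 1: derived state 'present' in Taxon D only — an autapomorphy, so it tells us nothing about relationships among taxa.
Char. 2 (derived state 'present') is unique to Taxon A (autapomorphy; uninformative for grouping).
Char. 3: derived state 'absent' in Taxon A, Taxon J, and Taxon Q only — synapomorphy for {Taxon A, Taxon J, Taxon Q}.
Only Taxon A and Taxon J show the derived state 'present' for Char. 4, supporting them as a clade.
Most parsimonious ingroup topology: ((Taxon Q,(Taxon A,Taxon J)),Taxon D).
Taxon J and Taxon A share a more recent common ancestor with each other than either does with Taxon Q, so Taxon Q is the least closely related of the three.

Taxon Q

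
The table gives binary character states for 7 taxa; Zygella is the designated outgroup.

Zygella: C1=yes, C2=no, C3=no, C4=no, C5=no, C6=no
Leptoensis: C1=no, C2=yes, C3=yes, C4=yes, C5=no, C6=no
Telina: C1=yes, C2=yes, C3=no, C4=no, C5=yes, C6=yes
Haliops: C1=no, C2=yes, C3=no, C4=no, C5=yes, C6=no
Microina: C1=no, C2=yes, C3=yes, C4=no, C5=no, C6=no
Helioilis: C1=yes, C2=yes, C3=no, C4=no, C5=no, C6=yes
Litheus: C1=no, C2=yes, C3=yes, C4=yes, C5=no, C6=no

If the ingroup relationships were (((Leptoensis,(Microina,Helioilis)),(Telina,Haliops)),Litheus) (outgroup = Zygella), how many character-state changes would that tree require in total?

Map each character onto (((Leptoensis,(Microina,Helioilis)),(Telina,Haliops)),Litheus) (rooted by Zygella) and count the minimum state changes it requires (Fitch parsimony):
C1: 3; C2: 1; C3: 3; C4: 2; C5: 1; C6: 2.
Total tree length = 12.

12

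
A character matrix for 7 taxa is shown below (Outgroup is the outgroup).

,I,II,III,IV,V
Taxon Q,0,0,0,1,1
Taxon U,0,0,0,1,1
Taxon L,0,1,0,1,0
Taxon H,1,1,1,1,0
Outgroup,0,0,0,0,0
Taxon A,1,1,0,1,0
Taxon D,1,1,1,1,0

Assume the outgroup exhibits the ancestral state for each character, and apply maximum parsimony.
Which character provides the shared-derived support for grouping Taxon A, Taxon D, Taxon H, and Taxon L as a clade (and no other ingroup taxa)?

The outgroup has state '0' for every character, so '1' is the derived state throughout.
I (derived state '1') is shared by Taxon A, Taxon D, and Taxon H — a synapomorphy uniting that clade.
II: derived state '1' in Taxon A, Taxon D, Taxon H, and Taxon L only — synapomorphy for {Taxon A, Taxon D, Taxon H, Taxon L}.
Only Taxon D and Taxon H show the derived state '1' for III, supporting them as a clade.
IV (derived state '1') is shared by all ingroup taxa — unites the whole ingroup.
Only Taxon Q and Taxon U show the derived state '1' for V, supporting them as a clade.
Most parsimonious ingroup topology: ((Taxon Q,Taxon U),(((Taxon D,Taxon H),Taxon A),Taxon L)).
The clade {Taxon A, Taxon D, Taxon H, Taxon L} is supported by II: its derived state '1' occurs in exactly those taxa and in no other taxon (including the outgroup).

II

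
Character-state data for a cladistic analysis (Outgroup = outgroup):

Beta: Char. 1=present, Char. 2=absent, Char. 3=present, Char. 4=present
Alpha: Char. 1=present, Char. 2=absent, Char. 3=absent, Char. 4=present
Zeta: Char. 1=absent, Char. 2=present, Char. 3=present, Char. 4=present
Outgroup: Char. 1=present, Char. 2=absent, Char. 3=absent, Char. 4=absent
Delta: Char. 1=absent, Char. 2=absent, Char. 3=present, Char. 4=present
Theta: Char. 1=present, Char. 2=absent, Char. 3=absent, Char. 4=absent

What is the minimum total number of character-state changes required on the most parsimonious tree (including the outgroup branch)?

4

Character polarity is set by the outgroup: the derived state is whichever differs from the outgroup's state, so for Char. 1 the derived state is 'absent', and for the remaining characters it is 'present'.
Char. 1: derived state 'absent' in Delta and Zeta only — synapomorphy for {Delta, Zeta}.
Char. 2 (derived state 'present') is unique to Zeta (autapomorphy; uninformative for grouping).
Char. 3: derived state 'present' in Beta, Delta, and Zeta only — synapomorphy for {Beta, Delta, Zeta}.
Char. 4: derived state 'present' in Alpha, Beta, Delta, and Zeta only — synapomorphy for {Alpha, Beta, Delta, Zeta}.
Most parsimonious ingroup topology: (((Beta,(Delta,Zeta)),Alpha),Theta).
Changes per character on this tree: Char. 1: 1; Char. 2: 1; Char. 3: 1; Char. 4: 1.
Total = 4.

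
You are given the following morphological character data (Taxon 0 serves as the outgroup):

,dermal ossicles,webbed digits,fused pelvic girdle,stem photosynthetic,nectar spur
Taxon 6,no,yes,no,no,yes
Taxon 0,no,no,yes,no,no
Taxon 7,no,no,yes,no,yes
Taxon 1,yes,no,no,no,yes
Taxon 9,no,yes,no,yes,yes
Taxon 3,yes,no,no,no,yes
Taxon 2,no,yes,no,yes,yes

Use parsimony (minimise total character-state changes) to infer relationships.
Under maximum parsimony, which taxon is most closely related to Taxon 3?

Taxon 1

Character polarity is set by the outgroup: the derived state is whichever differs from the outgroup's state, so for fused pelvic girdle the derived state is 'no', and for the remaining characters it is 'yes'.
dermal ossicles (derived state 'yes') is shared by Taxon 1 and Taxon 3 — a synapomorphy uniting that clade.
webbed digits: derived state 'yes' in Taxon 2, Taxon 6, and Taxon 9 only — synapomorphy for {Taxon 2, Taxon 6, Taxon 9}.
Only Taxon 1, Taxon 2, Taxon 3, Taxon 6, and Taxon 9 show the derived state 'no' for fused pelvic girdle, supporting them as a clade.
stem photosynthetic: derived state 'yes' in Taxon 2 and Taxon 9 only — synapomorphy for {Taxon 2, Taxon 9}.
nectar spur (derived state 'yes') is shared by all ingroup taxa — unites the whole ingroup.
Most parsimonious ingroup topology: (Taxon 7,(((Taxon 2,Taxon 9),Taxon 6),(Taxon 1,Taxon 3))).
Taxon 3 and Taxon 1 form a cherry on this tree, so they are sister taxa.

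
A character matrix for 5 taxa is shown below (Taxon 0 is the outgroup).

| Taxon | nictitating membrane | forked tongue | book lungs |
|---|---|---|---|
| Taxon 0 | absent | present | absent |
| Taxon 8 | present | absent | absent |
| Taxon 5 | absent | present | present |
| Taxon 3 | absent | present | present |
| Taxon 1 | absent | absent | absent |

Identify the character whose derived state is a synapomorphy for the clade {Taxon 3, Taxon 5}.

Character polarity is set by the outgroup: the derived state is whichever differs from the outgroup's state, so for forked tongue the derived state is 'absent', and for the remaining characters it is 'present'.
nictitating membrane: derived state 'present' in Taxon 8 only — an autapomorphy, so it tells us nothing about relationships among taxa.
forked tongue (derived state 'absent') is shared by Taxon 1 and Taxon 8 — a synapomorphy uniting that clade.
Only Taxon 3 and Taxon 5 show the derived state 'present' for book lungs, supporting them as a clade.
Most parsimonious ingroup topology: ((Taxon 3,Taxon 5),(Taxon 8,Taxon 1)).
The clade {Taxon 3, Taxon 5} is supported by book lungs: its derived state 'present' occurs in exactly those taxa and in no other taxon (including the outgroup).

book lungs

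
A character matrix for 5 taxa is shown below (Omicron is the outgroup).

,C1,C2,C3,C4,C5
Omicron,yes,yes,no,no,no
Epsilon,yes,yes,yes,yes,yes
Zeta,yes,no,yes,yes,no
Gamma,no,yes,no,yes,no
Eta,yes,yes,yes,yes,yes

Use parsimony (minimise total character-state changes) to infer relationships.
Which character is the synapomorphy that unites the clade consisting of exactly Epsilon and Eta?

Character polarity is set by the outgroup: the derived state is whichever differs from the outgroup's state, so for C1, C2 the derived state is 'no', and for the remaining characters it is 'yes'.
C1: derived state 'no' in Gamma only — an autapomorphy, so it tells us nothing about relationships among taxa.
C2 (derived state 'no') is unique to Zeta (autapomorphy; uninformative for grouping).
Only Epsilon, Eta, and Zeta show the derived state 'yes' for C3, supporting them as a clade.
C4 (derived state 'yes') is shared by all ingroup taxa — unites the whole ingroup.
Only Epsilon and Eta show the derived state 'yes' for C5, supporting them as a clade.
Most parsimonious ingroup topology: (((Epsilon,Eta),Zeta),Gamma).
The clade {Epsilon, Eta} is supported by C5: its derived state 'yes' occurs in exactly those taxa and in no other taxon (including the outgroup).

C5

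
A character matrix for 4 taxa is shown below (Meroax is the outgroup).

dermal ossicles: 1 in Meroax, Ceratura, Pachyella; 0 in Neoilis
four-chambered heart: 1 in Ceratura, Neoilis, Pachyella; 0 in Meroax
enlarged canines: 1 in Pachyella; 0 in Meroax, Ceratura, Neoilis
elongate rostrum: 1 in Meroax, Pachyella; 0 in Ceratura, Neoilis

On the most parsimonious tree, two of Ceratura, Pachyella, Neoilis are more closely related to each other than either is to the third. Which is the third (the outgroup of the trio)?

Pachyella

Character polarity is set by the outgroup: the derived state is whichever differs from the outgroup's state, so for dermal ossicles, elongate rostrum the derived state is '0', and for the remaining characters it is '1'.
dermal ossicles (derived state '0') is unique to Neoilis (autapomorphy; uninformative for grouping).
four-chambered heart (derived state '1') is shared by all ingroup taxa — unites the whole ingroup.
enlarged canines (derived state '1') is unique to Pachyella (autapomorphy; uninformative for grouping).
elongate rostrum: derived state '0' in Ceratura and Neoilis only — synapomorphy for {Ceratura, Neoilis}.
Most parsimonious ingroup topology: ((Ceratura,Neoilis),Pachyella).
Ceratura and Neoilis share a more recent common ancestor with each other than either does with Pachyella, so Pachyella is the least closely related of the three.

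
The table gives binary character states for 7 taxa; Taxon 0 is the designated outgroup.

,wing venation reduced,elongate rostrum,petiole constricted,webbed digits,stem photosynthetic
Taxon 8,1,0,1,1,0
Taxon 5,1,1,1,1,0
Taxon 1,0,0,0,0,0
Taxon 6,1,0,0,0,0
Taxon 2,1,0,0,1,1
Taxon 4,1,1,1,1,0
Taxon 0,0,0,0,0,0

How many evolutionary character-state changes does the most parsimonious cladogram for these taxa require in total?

The outgroup has state '0' for every character, so '1' is the derived state throughout.
Only Taxon 2, Taxon 4, Taxon 5, Taxon 6, and Taxon 8 show the derived state '1' for wing venation reduced, supporting them as a clade.
elongate rostrum: derived state '1' in Taxon 4 and Taxon 5 only — synapomorphy for {Taxon 4, Taxon 5}.
petiole constricted: derived state '1' in Taxon 4, Taxon 5, and Taxon 8 only — synapomorphy for {Taxon 4, Taxon 5, Taxon 8}.
Only Taxon 2, Taxon 4, Taxon 5, and Taxon 8 show the derived state '1' for webbed digits, supporting them as a clade.
stem photosynthetic: derived state '1' in Taxon 2 only — an autapomorphy, so it tells us nothing about relationships among taxa.
Most parsimonious ingroup topology: (((((Taxon 5,Taxon 4),Taxon 8),Taxon 2),Taxon 6),Taxon 1).
Changes per character on this tree: wing venation reduced: 1; elongate rostrum: 1; petiole constricted: 1; webbed digits: 1; stem photosynthetic: 1.
Total = 5.

5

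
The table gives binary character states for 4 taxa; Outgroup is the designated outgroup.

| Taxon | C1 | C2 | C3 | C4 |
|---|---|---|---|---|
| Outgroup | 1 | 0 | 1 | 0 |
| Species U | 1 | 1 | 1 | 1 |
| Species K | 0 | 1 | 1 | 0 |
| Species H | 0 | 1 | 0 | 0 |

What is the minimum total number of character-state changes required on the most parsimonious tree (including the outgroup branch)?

4

Character polarity is set by the outgroup: the derived state is whichever differs from the outgroup's state, so for C1, C3 the derived state is '0', and for the remaining characters it is '1'.
C1: derived state '0' in Species H and Species K only — synapomorphy for {Species H, Species K}.
C2 (derived state '1') is shared by all ingroup taxa — unites the whole ingroup.
C3 (derived state '0') is unique to Species H (autapomorphy; uninformative for grouping).
C4 (derived state '1') is unique to Species U (autapomorphy; uninformative for grouping).
Most parsimonious ingroup topology: (Species U,(Species K,Species H)).
Changes per character on this tree: C1: 1; C2: 1; C3: 1; C4: 1.
Total = 4.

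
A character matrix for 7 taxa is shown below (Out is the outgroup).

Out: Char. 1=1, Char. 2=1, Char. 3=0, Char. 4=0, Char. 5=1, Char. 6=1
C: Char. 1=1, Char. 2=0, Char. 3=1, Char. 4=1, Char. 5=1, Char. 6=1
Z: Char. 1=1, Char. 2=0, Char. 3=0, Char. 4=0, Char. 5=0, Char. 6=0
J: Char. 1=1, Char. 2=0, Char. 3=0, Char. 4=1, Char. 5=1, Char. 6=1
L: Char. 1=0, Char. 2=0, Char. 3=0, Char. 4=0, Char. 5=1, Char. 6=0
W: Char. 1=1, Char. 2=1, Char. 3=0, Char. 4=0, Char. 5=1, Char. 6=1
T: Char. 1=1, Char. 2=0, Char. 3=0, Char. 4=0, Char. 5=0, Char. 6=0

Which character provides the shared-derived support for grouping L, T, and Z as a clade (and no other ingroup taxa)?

Character polarity is set by the outgroup: the derived state is whichever differs from the outgroup's state, so for Char. 1, Char. 2, Char. 5, Char. 6 the derived state is '0', and for the remaining characters it is '1'.
Char. 1 (derived state '0') is unique to L (autapomorphy; uninformative for grouping).
Only C, J, L, T, and Z show the derived state '0' for Char. 2, supporting them as a clade.
Char. 3: derived state '1' in C only — an autapomorphy, so it tells us nothing about relationships among taxa.
Only C and J show the derived state '1' for Char. 4, supporting them as a clade.
Char. 5: derived state '0' in T and Z only — synapomorphy for {T, Z}.
Only L, T, and Z show the derived state '0' for Char. 6, supporting them as a clade.
Most parsimonious ingroup topology: (((C,J),((Z,T),L)),W).
The clade {L, T, Z} is supported by Char. 6: its derived state '0' occurs in exactly those taxa and in no other taxon (including the outgroup).

Char. 6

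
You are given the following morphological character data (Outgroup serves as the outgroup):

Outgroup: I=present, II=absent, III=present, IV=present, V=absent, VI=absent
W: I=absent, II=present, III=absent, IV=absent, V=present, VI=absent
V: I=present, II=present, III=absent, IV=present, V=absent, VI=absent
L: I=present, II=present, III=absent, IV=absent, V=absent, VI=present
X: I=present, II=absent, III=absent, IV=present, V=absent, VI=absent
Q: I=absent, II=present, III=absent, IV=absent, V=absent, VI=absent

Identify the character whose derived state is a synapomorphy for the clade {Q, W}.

Character polarity is set by the outgroup: the derived state is whichever differs from the outgroup's state, so for I, III, IV the derived state is 'absent', and for the remaining characters it is 'present'.
I: derived state 'absent' in Q and W only — synapomorphy for {Q, W}.
Only L, Q, V, and W show the derived state 'present' for II, supporting them as a clade.
All ingroup taxa share the derived state 'absent' for III; it defines the ingroup but does not resolve relationships within it.
IV (derived state 'absent') is shared by L, Q, and W — a synapomorphy uniting that clade.
V: derived state 'present' in W only — an autapomorphy, so it tells us nothing about relationships among taxa.
VI: derived state 'present' in L only — an autapomorphy, so it tells us nothing about relationships among taxa.
Most parsimonious ingroup topology: ((((W,Q),L),V),X).
The clade {Q, W} is supported by I: its derived state 'absent' occurs in exactly those taxa and in no other taxon (including the outgroup).

I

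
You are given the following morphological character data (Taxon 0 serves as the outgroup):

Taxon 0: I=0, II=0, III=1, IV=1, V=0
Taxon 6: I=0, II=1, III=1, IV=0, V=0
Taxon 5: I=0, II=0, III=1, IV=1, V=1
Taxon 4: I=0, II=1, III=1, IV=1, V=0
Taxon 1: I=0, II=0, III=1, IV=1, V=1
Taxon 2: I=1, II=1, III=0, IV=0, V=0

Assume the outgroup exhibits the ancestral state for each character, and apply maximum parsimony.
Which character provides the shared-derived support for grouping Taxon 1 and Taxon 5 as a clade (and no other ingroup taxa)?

Character polarity is set by the outgroup: the derived state is whichever differs from the outgroup's state, so for III, IV the derived state is '0', and for the remaining characters it is '1'.
I: derived state '1' in Taxon 2 only — an autapomorphy, so it tells us nothing about relationships among taxa.
II (derived state '1') is shared by Taxon 2, Taxon 4, and Taxon 6 — a synapomorphy uniting that clade.
III: derived state '0' in Taxon 2 only — an autapomorphy, so it tells us nothing about relationships among taxa.
Only Taxon 2 and Taxon 6 show the derived state '0' for IV, supporting them as a clade.
Only Taxon 1 and Taxon 5 show the derived state '1' for V, supporting them as a clade.
Most parsimonious ingroup topology: (((Taxon 6,Taxon 2),Taxon 4),(Taxon 5,Taxon 1)).
The clade {Taxon 1, Taxon 5} is supported by V: its derived state '1' occurs in exactly those taxa and in no other taxon (including the outgroup).

V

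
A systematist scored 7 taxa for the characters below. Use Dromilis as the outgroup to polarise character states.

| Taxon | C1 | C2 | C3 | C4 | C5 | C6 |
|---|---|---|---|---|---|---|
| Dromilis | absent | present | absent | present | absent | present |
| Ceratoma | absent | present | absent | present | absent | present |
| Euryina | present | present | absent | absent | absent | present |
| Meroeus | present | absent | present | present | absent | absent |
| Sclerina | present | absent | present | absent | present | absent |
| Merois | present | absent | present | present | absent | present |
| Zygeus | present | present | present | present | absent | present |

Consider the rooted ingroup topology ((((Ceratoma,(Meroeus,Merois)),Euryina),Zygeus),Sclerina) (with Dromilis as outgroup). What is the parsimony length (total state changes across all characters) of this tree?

Map each character onto ((((Ceratoma,(Meroeus,Merois)),Euryina),Zygeus),Sclerina) (rooted by Dromilis) and count the minimum state changes it requires (Fitch parsimony):
C1: 2; C2: 2; C3: 3; C4: 2; C5: 1; C6: 2.
Total tree length = 12.

12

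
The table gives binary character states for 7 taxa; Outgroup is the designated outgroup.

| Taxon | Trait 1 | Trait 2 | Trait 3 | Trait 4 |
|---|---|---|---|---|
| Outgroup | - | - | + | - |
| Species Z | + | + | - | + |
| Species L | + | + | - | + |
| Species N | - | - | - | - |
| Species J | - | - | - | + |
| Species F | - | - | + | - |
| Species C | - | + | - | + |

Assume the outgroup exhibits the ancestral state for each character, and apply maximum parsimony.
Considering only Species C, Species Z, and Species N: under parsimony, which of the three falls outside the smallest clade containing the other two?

Species N

Character polarity is set by the outgroup: the derived state is whichever differs from the outgroup's state, so for Trait 3 the derived state is '-', and for the remaining characters it is '+'.
Trait 1: derived state '+' in Species L and Species Z only — synapomorphy for {Species L, Species Z}.
Trait 2: derived state '+' in Species C, Species L, and Species Z only — synapomorphy for {Species C, Species L, Species Z}.
Trait 3: derived state '-' in Species C, Species J, Species L, Species N, and Species Z only — synapomorphy for {Species C, Species J, Species L, Species N, Species Z}.
Trait 4 (derived state '+') is shared by Species C, Species J, Species L, and Species Z — a synapomorphy uniting that clade.
Most parsimonious ingroup topology: (((((Species Z,Species L),Species C),Species J),Species N),Species F).
Species C and Species Z share a more recent common ancestor with each other than either does with Species N, so Species N is the least closely related of the three.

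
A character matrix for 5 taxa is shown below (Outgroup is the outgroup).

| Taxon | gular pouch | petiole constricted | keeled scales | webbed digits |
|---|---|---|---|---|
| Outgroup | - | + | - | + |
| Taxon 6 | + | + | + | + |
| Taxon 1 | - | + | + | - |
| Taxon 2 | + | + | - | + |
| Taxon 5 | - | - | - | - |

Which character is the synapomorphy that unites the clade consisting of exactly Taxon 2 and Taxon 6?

Character polarity is set by the outgroup: the derived state is whichever differs from the outgroup's state, so for petiole constricted, webbed digits the derived state is '-', and for the remaining characters it is '+'.
gular pouch (derived state '+') is shared by Taxon 2 and Taxon 6 — a synapomorphy uniting that clade.
petiole constricted (derived state '-') is unique to Taxon 5 (autapomorphy; uninformative for grouping).
keeled scales groups Taxon 1 and Taxon 6, which is incompatible with the clades supported by the remaining characters; treating it as convergent (homoplasy) costs fewer steps than any alternative tree.
webbed digits: derived state '-' in Taxon 1 and Taxon 5 only — synapomorphy for {Taxon 1, Taxon 5}.
Most parsimonious ingroup topology: ((Taxon 6,Taxon 2),(Taxon 1,Taxon 5)).
The clade {Taxon 2, Taxon 6} is supported by gular pouch: its derived state '+' occurs in exactly those taxa and in no other taxon (including the outgroup).

gular pouch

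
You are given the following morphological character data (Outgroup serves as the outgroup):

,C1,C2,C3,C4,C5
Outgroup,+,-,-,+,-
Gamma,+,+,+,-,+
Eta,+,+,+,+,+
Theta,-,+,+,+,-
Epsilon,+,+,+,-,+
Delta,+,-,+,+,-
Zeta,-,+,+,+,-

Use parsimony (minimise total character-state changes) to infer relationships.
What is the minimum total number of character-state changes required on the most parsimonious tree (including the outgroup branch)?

5

Character polarity is set by the outgroup: the derived state is whichever differs from the outgroup's state, so for C1, C4 the derived state is '-', and for the remaining characters it is '+'.
C1 (derived state '-') is shared by Theta and Zeta — a synapomorphy uniting that clade.
C2 (derived state '+') is shared by Epsilon, Eta, Gamma, Theta, and Zeta — a synapomorphy uniting that clade.
All ingroup taxa share the derived state '+' for C3; it defines the ingroup but does not resolve relationships within it.
Only Epsilon and Gamma show the derived state '-' for C4, supporting them as a clade.
C5 (derived state '+') is shared by Epsilon, Eta, and Gamma — a synapomorphy uniting that clade.
Most parsimonious ingroup topology: ((((Gamma,Epsilon),Eta),(Theta,Zeta)),Delta).
Changes per character on this tree: C1: 1; C2: 1; C3: 1; C4: 1; C5: 1.
Total = 5.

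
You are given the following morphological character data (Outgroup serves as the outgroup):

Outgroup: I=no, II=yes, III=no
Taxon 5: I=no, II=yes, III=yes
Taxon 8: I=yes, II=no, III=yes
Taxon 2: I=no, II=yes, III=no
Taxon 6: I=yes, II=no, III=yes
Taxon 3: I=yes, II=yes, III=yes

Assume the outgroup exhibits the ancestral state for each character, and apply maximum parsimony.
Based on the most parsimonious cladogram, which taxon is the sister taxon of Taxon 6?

Taxon 8

Character polarity is set by the outgroup: the derived state is whichever differs from the outgroup's state, so for II the derived state is 'no', and for the remaining characters it is 'yes'.
I (derived state 'yes') is shared by Taxon 3, Taxon 6, and Taxon 8 — a synapomorphy uniting that clade.
II: derived state 'no' in Taxon 6 and Taxon 8 only — synapomorphy for {Taxon 6, Taxon 8}.
Only Taxon 3, Taxon 5, Taxon 6, and Taxon 8 show the derived state 'yes' for III, supporting them as a clade.
Most parsimonious ingroup topology: ((Taxon 5,((Taxon 8,Taxon 6),Taxon 3)),Taxon 2).
Taxon 6 and Taxon 8 form a cherry on this tree, so they are sister taxa.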